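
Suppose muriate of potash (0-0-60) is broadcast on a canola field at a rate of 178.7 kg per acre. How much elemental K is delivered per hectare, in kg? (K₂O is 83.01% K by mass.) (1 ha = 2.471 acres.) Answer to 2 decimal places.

219.93 kg K per hectare

K₂O per acre = 178.7 × 60% = 107.22 kg.
Elemental K = 107.22 × 0.8301 = 89.0033 kg per acre.
Convert to per hectare: 89.0033 × 2.471 = 219.927 kg.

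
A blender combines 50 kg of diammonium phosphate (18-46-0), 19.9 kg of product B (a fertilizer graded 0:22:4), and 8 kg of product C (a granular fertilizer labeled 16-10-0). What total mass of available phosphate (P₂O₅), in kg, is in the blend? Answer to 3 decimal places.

28.178 kg P₂O₅

P₂O₅ mass = 46%×50 + 22%×19.9 + 10%×8 = 28.178 kg.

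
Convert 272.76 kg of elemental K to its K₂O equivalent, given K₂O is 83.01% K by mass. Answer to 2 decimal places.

328.59 kg K₂O

K₂O = 272.76 / 0.8301 = 328.587 kg.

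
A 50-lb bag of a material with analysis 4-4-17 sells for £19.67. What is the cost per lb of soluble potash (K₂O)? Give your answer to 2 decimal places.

K₂O in bag = 50 × 17% = 8.5 lb.
Cost per lb K₂O = £19.67 / 8.5 = £2.3141.

£2.31 per lb K₂O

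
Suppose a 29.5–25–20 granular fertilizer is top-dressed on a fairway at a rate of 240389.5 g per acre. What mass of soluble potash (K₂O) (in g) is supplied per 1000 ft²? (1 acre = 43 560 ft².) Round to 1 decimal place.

1103.7 g K₂O per thousand sq ft

K₂O per acre = 240389.5 × 20% = 48077.9 g.
Convert to per 1000 ft²: 48077.9 × 0.0229568 = 1103.72 g.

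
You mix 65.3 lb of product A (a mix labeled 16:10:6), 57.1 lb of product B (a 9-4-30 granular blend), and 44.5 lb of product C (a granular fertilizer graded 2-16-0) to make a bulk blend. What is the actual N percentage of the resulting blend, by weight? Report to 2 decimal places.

9.87% N

Total mass = 65.3 + 57.1 + 44.5 = 166.9 lb.
N mass = 16%×65.3 + 9%×57.1 + 2%×44.5 = 16.477 lb.
% N = 16.477 / 166.9 = 9.87238%.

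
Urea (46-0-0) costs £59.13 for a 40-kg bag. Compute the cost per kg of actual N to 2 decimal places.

£3.21 per kg N

N in bag = 40 × 46% = 18.4 kg.
Cost per kg N = £59.13 / 18.4 = £3.2136.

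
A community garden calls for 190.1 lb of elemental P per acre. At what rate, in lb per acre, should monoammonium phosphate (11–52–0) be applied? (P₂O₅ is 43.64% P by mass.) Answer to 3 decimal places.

837.711 lb of product per acre

As P₂O₅: 190.1 / 0.4364 = 435.61 lb per acre.
Product per acre = 435.61 / 52% = 837.7106 lb.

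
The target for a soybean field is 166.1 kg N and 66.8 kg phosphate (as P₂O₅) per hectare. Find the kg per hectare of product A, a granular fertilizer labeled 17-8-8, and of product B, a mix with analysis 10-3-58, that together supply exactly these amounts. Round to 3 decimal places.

With a, b = kg per hectare of product A and product B:
N: 0.17·a + 0.1·b = 166.1
P₂O₅: 0.08·a + 0.03·b = 66.8
Solving simultaneously: a = 585.1724, b = 666.2069.

585.172 kg product A, 666.207 kg product B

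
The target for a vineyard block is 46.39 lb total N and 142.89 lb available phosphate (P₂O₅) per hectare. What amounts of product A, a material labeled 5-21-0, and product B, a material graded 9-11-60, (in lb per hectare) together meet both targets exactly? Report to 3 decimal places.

With a, b = lb per hectare of product A and product B:
N: 0.05·a + 0.09·b = 46.39
P₂O₅: 0.21·a + 0.11·b = 142.89
Solving simultaneously: a = 578.8955, b = 193.8358.

578.896 lb product A, 193.836 lb product B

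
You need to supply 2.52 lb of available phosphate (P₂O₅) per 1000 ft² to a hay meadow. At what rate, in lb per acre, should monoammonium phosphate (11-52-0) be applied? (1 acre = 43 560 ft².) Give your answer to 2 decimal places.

211.10 lb of product per acre

Product per 1000 ft² = 2.52 / 52% = 4.84615 lb.
Convert to per acre: 4.84615 × 43.56 = 211.098 lb.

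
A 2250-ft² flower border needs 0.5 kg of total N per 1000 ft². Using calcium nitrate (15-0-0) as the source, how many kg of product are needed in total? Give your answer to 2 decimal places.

7.50 kg

Product per 1000 ft² = 0.5 / 15% = 3.33333 kg.
Total product = 3.33333 × 2250 / 1000 = 7.5 kg.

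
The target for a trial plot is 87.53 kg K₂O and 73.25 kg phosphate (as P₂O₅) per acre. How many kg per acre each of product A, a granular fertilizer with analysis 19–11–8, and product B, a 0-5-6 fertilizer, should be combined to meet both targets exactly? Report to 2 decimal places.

Per-acre balance (a = product A, b = product B):
K₂O: 0.08·a + 0.06·b = 87.53
P₂O₅: 0.11·a + 0.05·b = 73.25
Eliminate a: (row1) − 0.08/0.11·(row2) → 0.0236364·b = 34.2573, so b = 1449.346.
Back-substitute: a = (87.53 − 0.06·1449.346) / 0.08 = 7.11538.

7.12 kg product A, 1449.35 kg product B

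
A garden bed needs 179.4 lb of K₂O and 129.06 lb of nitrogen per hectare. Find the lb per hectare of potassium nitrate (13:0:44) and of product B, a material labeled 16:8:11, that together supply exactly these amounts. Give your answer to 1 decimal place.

Let a = lb of potassium nitrate, b = lb of product B (per hectare).
K₂O: 0.44·a + 0.11·b = 179.4
N: 0.13·a + 0.16·b = 129.06
From row1: a = (179.4 − 0.11·b) / 0.44.
Into row2: 0.13·(179.4 − 0.11·b)/0.44 + 0.16·b = 129.06 → b = 596.513, a = 258.599.

258.6 lb potassium nitrate, 596.5 lb product B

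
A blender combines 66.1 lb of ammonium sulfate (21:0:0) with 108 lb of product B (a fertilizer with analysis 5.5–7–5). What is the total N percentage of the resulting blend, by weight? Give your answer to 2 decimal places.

11.38% N

Total mass = 66.1 + 108 = 174.1 lb.
N mass = 21%×66.1 + 5.5%×108 = 19.821 lb.
% N = 19.821 / 174.1 = 11.3848%.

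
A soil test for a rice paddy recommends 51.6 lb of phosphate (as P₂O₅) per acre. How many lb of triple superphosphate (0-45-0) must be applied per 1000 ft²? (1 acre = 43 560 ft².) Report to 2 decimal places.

Product per acre = 51.6 / 45% = 114.667 lb.
Convert to per 1000 ft²: 114.667 × 0.0229568 = 2.63238 lb.

2.63 lb of product per thousand sq ft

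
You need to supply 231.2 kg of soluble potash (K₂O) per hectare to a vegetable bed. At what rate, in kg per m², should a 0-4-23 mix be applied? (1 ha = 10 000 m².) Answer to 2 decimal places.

Product per hectare = 231.2 / 23% = 1005.22 kg.
Convert to per m²: 1005.22 × 0.0001 = 0.100522 kg.

0.10 kg of product per sq m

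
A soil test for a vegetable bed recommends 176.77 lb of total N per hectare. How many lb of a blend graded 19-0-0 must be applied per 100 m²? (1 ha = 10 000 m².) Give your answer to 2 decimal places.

Product per hectare = 176.77 / 19% = 930.368 lb.
Convert to per 100 m²: 930.368 × 0.01 = 9.30368 lb.

9.30 lb of product per hundred sq m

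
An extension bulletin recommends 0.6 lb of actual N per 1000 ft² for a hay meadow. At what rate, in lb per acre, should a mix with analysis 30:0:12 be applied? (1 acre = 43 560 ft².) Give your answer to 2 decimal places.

Product per 1000 ft² = 0.6 / 30% = 2 lb.
Convert to per acre: 2 × 43.56 = 87.12 lb.

87.12 lb of product per acre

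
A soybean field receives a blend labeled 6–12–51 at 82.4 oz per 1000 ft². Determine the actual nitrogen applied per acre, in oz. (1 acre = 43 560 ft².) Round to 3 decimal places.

215.361 oz N per acre

nitrogen per 1000 ft² = 82.4 × 6% = 4.944 oz.
Convert to per acre: 4.944 × 43.56 = 215.3606 oz.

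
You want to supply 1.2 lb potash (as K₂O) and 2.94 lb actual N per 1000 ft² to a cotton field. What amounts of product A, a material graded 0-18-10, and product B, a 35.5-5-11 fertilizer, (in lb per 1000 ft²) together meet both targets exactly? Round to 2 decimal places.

Per-1000 ft² balance (a = product A, b = product B):
K₂O: 0.1·a + 0.11·b = 1.2
N: 0·a + 0.355·b = 2.94
Solving simultaneously: a = 2.89014, b = 8.28169.

2.89 lb product A, 8.28 lb product B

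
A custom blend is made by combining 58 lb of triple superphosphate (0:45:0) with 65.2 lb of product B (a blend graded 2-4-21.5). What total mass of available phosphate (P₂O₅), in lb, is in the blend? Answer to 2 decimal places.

P₂O₅ mass = 45%×58 + 4%×65.2 = 28.708 lb.

28.71 lb P₂O₅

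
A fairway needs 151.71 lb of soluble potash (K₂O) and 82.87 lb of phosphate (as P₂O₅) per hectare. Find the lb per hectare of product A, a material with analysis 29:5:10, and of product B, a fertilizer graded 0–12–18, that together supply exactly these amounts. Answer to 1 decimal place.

1096.2 lb product A, 233.8 lb product B

With a, b = lb per hectare of product A and product B:
K₂O: 0.1·a + 0.18·b = 151.71
P₂O₅: 0.05·a + 0.12·b = 82.87
Solving simultaneously: a = 1096.2, b = 233.833.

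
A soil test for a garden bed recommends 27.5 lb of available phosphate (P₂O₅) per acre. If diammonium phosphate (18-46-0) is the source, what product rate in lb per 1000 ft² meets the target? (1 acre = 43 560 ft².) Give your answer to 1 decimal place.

1.4 lb of product per thousand sq ft

Product per acre = 27.5 / 46% = 59.7826 lb.
Convert to per 1000 ft²: 59.7826 × 0.0229568 = 1.37242 lb.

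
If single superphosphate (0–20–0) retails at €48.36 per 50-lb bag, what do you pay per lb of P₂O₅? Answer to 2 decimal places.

€4.84 per lb P₂O₅

P₂O₅ in bag = 50 × 20% = 10 lb.
Cost per lb P₂O₅ = €48.36 / 10 = €4.8360.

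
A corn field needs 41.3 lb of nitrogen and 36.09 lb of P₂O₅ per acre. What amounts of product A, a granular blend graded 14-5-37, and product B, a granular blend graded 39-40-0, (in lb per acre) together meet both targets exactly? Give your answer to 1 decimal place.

67.0 lb product A, 81.9 lb product B

Per-acre balance (a = product A, b = product B):
N: 0.14·a + 0.39·b = 41.3
P₂O₅: 0.05·a + 0.4·b = 36.09
From row1: a = (41.3 − 0.39·b) / 0.14.
Into row2: 0.05·(41.3 − 0.39·b)/0.14 + 0.4·b = 36.09 → b = 81.8521, a = 66.9836.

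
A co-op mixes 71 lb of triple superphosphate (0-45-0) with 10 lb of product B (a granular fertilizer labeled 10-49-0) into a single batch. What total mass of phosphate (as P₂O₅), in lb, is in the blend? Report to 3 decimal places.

36.850 lb P₂O₅

P₂O₅ mass = 45%×71 + 49%×10 = 36.85 lb.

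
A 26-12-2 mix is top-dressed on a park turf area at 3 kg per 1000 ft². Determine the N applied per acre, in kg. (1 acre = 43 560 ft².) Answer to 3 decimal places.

33.977 kg N per acre

nitrogen per 1000 ft² = 3 × 26% = 0.78 kg.
Convert to per acre: 0.78 × 43.56 = 33.9768 kg.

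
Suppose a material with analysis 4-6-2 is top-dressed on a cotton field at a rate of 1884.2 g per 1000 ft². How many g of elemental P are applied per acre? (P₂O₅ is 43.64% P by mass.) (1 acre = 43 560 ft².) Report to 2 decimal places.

P₂O₅ per 1000 ft² = 1884.2 × 6% = 113.052 g.
Elemental P = 113.052 × 0.4364 = 49.3359 g per 1000 ft².
Convert to per acre: 49.3359 × 43.56 = 2149.071 g.

2149.07 g P per acre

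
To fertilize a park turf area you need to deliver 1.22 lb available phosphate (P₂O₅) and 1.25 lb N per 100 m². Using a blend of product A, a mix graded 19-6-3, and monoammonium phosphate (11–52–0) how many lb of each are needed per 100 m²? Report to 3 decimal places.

5.594 lb product A, 1.701 lb monoammonium phosphate

Per-100 m² balance (a = product A, b = monoammonium phosphate):
P₂O₅: 0.06·a + 0.52·b = 1.22
N: 0.19·a + 0.11·b = 1.25
Eliminate b: (row1) − 0.52/0.11·(row2) → -0.838182·a = -4.68909, so a = 5.59436.
Then b = (1.25 − 0.19·5.59436) / 0.11 = 1.70065.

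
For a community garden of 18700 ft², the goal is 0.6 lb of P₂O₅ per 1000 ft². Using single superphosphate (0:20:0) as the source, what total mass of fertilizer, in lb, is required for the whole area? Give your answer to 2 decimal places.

Product per 1000 ft² = 0.6 / 20% = 3 lb.
Total product = 3 × 18700 / 1000 = 56.1 lb.

56.10 lb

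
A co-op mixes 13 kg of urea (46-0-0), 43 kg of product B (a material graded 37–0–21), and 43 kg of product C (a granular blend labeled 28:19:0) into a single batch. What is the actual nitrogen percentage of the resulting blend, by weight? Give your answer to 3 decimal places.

Total mass = 13 + 43 + 43 = 99 kg.
N mass = 46%×13 + 37%×43 + 28%×43 = 33.93 kg.
% N = 33.93 / 99 = 34.2727%.

34.273% N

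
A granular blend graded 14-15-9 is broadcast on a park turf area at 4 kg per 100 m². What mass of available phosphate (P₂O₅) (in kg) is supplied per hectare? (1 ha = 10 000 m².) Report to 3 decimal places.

P₂O₅ per 100 m² = 4 × 15% = 0.6 kg.
Convert to per hectare: 0.6 × 100 = 60 kg.

60.000 kg P₂O₅ per hectare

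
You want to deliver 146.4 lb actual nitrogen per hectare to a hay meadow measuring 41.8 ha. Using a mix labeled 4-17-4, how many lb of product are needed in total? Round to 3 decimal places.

Product per hectare = 146.4 / 4% = 3660 lb.
Total product = 3660 × 41.8 = 152988 lb.

152988.000 lb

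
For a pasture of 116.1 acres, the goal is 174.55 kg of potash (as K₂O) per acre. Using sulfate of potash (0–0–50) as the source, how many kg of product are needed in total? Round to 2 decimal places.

40530.51 kg

Product per acre = 174.55 / 50% = 349.1 kg.
Total product = 349.1 × 116.1 = 40530.51 kg.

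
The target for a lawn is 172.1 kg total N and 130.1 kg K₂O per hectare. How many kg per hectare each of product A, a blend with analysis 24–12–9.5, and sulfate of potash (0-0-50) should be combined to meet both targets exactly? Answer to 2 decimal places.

717.08 kg product A, 123.95 kg sulfate of potash

Let a = kg of product A, b = kg of sulfate of potash (per hectare).
N: 0.24·a + 0·b = 172.1
K₂O: 0.095·a + 0.5·b = 130.1
Solving simultaneously: a = 717.083, b = 123.954.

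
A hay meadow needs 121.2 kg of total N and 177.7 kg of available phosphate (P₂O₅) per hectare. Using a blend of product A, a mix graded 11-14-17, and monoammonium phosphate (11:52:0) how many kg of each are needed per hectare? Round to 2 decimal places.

Let a = kg of product A, b = kg of monoammonium phosphate (per hectare).
N: 0.11·a + 0.11·b = 121.2
P₂O₅: 0.14·a + 0.52·b = 177.7
Eliminate a: (row1) − 0.11/0.14·(row2) → -0.298571·b = -18.4214, so b = 61.6986.
Back-substitute: a = (121.2 − 0.11·61.6986) / 0.11 = 1040.1196.

1040.12 kg product A, 61.70 kg monoammonium phosphate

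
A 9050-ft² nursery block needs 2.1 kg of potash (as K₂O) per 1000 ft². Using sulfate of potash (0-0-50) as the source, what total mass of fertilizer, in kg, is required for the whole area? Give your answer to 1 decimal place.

38.0 kg

Product per 1000 ft² = 2.1 / 50% = 4.2 kg.
Total product = 4.2 × 9050 / 1000 = 38.01 kg.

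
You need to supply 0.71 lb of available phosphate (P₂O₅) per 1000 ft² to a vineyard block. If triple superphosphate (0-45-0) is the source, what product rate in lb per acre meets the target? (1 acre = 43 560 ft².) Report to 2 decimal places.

Product per 1000 ft² = 0.71 / 45% = 1.57778 lb.
Convert to per acre: 1.57778 × 43.56 = 68.728 lb.

68.73 lb of product per acre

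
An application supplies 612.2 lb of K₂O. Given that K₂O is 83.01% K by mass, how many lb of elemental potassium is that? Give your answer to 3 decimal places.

K = 612.2 × 0.8301 = 508.1872 lb.

508.187 lb K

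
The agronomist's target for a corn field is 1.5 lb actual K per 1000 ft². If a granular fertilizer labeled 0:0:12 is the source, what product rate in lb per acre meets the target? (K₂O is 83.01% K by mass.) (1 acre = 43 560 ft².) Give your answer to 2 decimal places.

As K₂O: 1.5 / 0.8301 = 1.80701 lb per 1000 ft².
Product per 1000 ft² = 1.80701 / 12% = 15.0584 lb.
Convert to per acre: 15.0584 × 43.56 = 655.945 lb.

655.95 lb of product per acre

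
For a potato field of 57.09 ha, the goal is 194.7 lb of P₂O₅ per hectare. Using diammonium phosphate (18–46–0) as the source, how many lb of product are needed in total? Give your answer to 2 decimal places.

24163.96 lb

Product per hectare = 194.7 / 46% = 423.261 lb.
Total product = 423.261 × 57.09 = 24163.963 lb.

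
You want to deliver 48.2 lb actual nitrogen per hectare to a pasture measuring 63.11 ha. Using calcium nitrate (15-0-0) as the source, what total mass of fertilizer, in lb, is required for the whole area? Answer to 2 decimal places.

20279.35 lb

Product per hectare = 48.2 / 15% = 321.333 lb.
Total product = 321.333 × 63.11 = 20279.347 lb.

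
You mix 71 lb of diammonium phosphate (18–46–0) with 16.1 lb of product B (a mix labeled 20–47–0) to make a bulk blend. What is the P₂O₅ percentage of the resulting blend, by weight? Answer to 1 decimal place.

46.2% P₂O₅

Total mass = 71 + 16.1 = 87.1 lb.
P₂O₅ mass = 46%×71 + 47%×16.1 = 40.227 lb.
% P₂O₅ = 40.227 / 87.1 = 46.1848%.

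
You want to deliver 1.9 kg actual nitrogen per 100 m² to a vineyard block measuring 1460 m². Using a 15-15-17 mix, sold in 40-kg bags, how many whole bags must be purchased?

Product per 100 m² = 1.9 / 15% = 12.6667 kg.
Total product = 12.6667 × 1460 / 100 = 184.933 kg.
Bags = ⌈184.933 / 40⌉ = 5.

5 bags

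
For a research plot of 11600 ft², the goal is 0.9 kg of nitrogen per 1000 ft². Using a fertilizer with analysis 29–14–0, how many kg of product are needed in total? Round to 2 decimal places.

Product per 1000 ft² = 0.9 / 29% = 3.10345 kg.
Total product = 3.10345 × 11600 / 1000 = 36 kg.

36.00 kg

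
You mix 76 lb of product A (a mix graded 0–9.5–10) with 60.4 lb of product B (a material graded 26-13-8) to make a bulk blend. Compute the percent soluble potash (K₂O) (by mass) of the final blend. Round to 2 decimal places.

Total mass = 76 + 60.4 = 136.4 lb.
K₂O mass = 10%×76 + 8%×60.4 = 12.432 lb.
% K₂O = 12.432 / 136.4 = 9.11437%.

9.11% K₂O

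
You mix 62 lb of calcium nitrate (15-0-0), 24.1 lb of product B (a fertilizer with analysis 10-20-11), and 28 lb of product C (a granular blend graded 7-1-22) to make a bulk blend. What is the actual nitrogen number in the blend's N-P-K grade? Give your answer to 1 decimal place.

Total mass = 62 + 24.1 + 28 = 114.1 lb.
N mass = 15%×62 + 10%×24.1 + 7%×28 = 13.67 lb.
% N = 13.67 / 114.1 = 11.9807%.

12.0% N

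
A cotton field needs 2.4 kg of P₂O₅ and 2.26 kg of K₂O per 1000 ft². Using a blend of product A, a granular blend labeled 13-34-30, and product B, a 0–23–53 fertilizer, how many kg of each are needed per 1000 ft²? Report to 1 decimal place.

Let a = kg of product A, b = kg of product B (per 1000 ft²).
P₂O₅: 0.34·a + 0.23·b = 2.4
K₂O: 0.3·a + 0.53·b = 2.26
Eliminate b: (row1) − 0.23/0.53·(row2) → 0.209811·a = 1.41925, so a = 6.76439.
Then b = (2.26 − 0.3·6.76439) / 0.53 = 0.435252.

6.8 kg product A, 0.4 kg product B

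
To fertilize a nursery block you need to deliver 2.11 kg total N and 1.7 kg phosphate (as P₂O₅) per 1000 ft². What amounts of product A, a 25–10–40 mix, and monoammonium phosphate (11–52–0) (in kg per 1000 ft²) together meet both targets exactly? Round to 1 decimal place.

With a, b = kg per 1000 ft² of product A and monoammonium phosphate:
N: 0.25·a + 0.11·b = 2.11
P₂O₅: 0.1·a + 0.52·b = 1.7
Solving simultaneously: a = 7.64874, b = 1.79832.

7.6 kg product A, 1.8 kg monoammonium phosphate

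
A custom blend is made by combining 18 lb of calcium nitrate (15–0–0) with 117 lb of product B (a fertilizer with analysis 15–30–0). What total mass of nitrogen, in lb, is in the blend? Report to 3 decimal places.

N mass = 15%×18 + 15%×117 = 20.25 lb.

20.250 lb N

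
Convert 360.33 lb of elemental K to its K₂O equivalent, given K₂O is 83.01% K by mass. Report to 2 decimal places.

K₂O = 360.33 / 0.8301 = 434.0802 lb.

434.08 lb K₂O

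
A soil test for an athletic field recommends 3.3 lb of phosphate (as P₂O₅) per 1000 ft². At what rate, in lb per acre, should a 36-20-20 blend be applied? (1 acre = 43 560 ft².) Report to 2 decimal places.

Product per 1000 ft² = 3.3 / 20% = 16.5 lb.
Convert to per acre: 16.5 × 43.56 = 718.74 lb.

718.74 lb of product per acre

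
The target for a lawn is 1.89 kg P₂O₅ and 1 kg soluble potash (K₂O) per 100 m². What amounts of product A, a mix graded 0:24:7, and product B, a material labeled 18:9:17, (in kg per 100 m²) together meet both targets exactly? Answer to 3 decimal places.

6.704 kg product A, 3.122 kg product B

Let a = kg of product A, b = kg of product B (per 100 m²).
P₂O₅: 0.24·a + 0.09·b = 1.89
K₂O: 0.07·a + 0.17·b = 1
Eliminate b: (row1) − 0.09/0.17·(row2) → 0.202941·a = 1.36059, so a = 6.70435.
Then b = (1 − 0.07·6.70435) / 0.17 = 3.12174.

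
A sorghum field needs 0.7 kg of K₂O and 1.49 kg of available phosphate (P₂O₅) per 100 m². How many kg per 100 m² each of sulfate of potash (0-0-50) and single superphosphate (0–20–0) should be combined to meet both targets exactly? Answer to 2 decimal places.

With a, b = kg per 100 m² of sulfate of potash and single superphosphate:
K₂O: 0.5·a + 0·b = 0.7
P₂O₅: 0·a + 0.2·b = 1.49
Solving simultaneously: a = 1.4, b = 7.45.

1.40 kg sulfate of potash, 7.45 kg single superphosphate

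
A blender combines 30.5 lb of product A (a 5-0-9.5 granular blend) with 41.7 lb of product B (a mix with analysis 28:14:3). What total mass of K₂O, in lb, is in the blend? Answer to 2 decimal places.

4.15 lb K₂O

K₂O mass = 9.5%×30.5 + 3%×41.7 = 4.1485 lb.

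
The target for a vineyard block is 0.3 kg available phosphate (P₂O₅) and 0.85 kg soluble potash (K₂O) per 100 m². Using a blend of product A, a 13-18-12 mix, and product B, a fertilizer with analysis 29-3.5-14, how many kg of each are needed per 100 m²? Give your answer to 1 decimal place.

With a, b = kg per 100 m² of product A and product B:
P₂O₅: 0.18·a + 0.035·b = 0.3
K₂O: 0.12·a + 0.14·b = 0.85
Solving simultaneously: a = 0.583333, b = 5.57143.

0.6 kg product A, 5.6 kg product B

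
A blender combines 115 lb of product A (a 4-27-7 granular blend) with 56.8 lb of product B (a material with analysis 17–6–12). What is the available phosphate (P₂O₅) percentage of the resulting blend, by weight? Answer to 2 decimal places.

Total mass = 115 + 56.8 = 171.8 lb.
P₂O₅ mass = 27%×115 + 6%×56.8 = 34.458 lb.
% P₂O₅ = 34.458 / 171.8 = 20.057%.

20.06% P₂O₅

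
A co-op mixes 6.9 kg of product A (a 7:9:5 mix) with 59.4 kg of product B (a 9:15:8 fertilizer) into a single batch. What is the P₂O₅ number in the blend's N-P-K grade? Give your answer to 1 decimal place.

14.4% P₂O₅

Total mass = 6.9 + 59.4 = 66.3 kg.
P₂O₅ mass = 9%×6.9 + 15%×59.4 = 9.531 kg.
% P₂O₅ = 9.531 / 66.3 = 14.3756%.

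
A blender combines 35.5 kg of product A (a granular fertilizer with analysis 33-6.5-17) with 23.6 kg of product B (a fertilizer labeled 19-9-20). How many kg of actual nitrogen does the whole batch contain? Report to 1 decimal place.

N mass = 33%×35.5 + 19%×23.6 = 16.199 kg.

16.2 kg N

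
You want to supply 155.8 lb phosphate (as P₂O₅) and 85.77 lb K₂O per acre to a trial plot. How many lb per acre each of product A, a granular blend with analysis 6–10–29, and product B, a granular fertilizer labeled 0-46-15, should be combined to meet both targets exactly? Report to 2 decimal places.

135.85 lb product A, 309.16 lb product B

Let a = lb of product A, b = lb of product B (per acre).
P₂O₅: 0.1·a + 0.46·b = 155.8
K₂O: 0.29·a + 0.15·b = 85.77
From row1: a = (155.8 − 0.46·b) / 0.1.
Into row2: 0.29·(155.8 − 0.46·b)/0.1 + 0.15·b = 85.77 → b = 309.164, a = 135.846.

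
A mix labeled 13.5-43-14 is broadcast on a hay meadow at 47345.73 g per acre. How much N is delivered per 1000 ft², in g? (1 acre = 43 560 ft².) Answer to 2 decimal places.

nitrogen per acre = 47345.73 × 13.5% = 6391.67 g.
Convert to per 1000 ft²: 6391.67 × 0.0229568 = 146.733 g.

146.73 g N per thousand sq ft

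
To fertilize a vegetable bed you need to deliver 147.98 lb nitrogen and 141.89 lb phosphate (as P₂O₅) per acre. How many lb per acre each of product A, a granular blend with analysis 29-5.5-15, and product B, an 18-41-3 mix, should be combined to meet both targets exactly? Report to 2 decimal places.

322.31 lb product A, 302.84 lb product B

With a, b = lb per acre of product A and product B:
N: 0.29·a + 0.18·b = 147.98
P₂O₅: 0.055·a + 0.41·b = 141.89
Eliminate a: (row1) − 0.29/0.055·(row2) → -1.98182·b = -600.167, so b = 302.837.
Back-substitute: a = (147.98 − 0.18·302.837) / 0.29 = 322.308.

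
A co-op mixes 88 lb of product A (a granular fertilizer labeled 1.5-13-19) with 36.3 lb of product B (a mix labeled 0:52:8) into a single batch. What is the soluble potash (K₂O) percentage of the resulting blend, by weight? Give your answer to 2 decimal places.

15.79% K₂O

Total mass = 88 + 36.3 = 124.3 lb.
K₂O mass = 19%×88 + 8%×36.3 = 19.624 lb.
% K₂O = 19.624 / 124.3 = 15.7876%.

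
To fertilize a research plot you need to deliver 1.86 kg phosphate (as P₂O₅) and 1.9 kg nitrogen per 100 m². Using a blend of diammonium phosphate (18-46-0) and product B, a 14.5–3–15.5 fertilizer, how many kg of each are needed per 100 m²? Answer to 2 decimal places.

3.47 kg diammonium phosphate, 8.80 kg product B

With a, b = kg per 100 m² of diammonium phosphate and product B:
P₂O₅: 0.46·a + 0.03·b = 1.86
N: 0.18·a + 0.145·b = 1.9
Eliminate a: (row1) − 0.46/0.18·(row2) → -0.340556·b = -2.99556, so b = 8.79608.
Back-substitute: a = (1.86 − 0.03·8.79608) / 0.46 = 3.46982.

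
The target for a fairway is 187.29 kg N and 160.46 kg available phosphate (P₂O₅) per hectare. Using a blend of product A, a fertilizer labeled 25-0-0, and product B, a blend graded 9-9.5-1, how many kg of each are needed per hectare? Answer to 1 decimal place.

Per-hectare balance (a = product A, b = product B):
N: 0.25·a + 0.09·b = 187.29
P₂O₅: 0·a + 0.095·b = 160.46
Solving simultaneously: a = 141.101, b = 1689.05.

141.1 kg product A, 1689.1 kg product B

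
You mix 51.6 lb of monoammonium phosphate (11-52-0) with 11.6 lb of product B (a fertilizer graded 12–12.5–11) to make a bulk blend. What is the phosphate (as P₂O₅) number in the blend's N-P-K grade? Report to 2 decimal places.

44.75% P₂O₅

Total mass = 51.6 + 11.6 = 63.2 lb.
P₂O₅ mass = 52%×51.6 + 12.5%×11.6 = 28.282 lb.
% P₂O₅ = 28.282 / 63.2 = 44.75%.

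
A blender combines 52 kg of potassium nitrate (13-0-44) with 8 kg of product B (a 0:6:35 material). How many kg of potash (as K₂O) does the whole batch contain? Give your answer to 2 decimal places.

K₂O mass = 44%×52 + 35%×8 = 25.68 kg.

25.68 kg K₂O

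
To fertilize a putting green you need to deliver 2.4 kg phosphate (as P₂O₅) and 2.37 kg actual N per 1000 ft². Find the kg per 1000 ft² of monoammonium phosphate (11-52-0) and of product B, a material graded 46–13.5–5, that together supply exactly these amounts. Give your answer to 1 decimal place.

Let a = kg of monoammonium phosphate, b = kg of product B (per 1000 ft²).
P₂O₅: 0.52·a + 0.135·b = 2.4
N: 0.11·a + 0.46·b = 2.37
Eliminate b: (row1) − 0.135/0.46·(row2) → 0.487717·a = 1.70446, so a = 3.49476.
Then b = (2.37 − 0.11·3.49476) / 0.46 = 4.31647.

3.5 kg monoammonium phosphate, 4.3 kg product B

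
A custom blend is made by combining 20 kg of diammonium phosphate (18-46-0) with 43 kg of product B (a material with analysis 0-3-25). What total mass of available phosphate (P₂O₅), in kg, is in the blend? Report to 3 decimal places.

10.490 kg P₂O₅

P₂O₅ mass = 46%×20 + 3%×43 = 10.49 kg.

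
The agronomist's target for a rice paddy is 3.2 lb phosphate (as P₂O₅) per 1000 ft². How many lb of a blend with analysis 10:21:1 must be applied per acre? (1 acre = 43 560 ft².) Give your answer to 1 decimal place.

Product per 1000 ft² = 3.2 / 21% = 15.2381 lb.
Convert to per acre: 15.2381 × 43.56 = 663.771 lb.

663.8 lb of product per acre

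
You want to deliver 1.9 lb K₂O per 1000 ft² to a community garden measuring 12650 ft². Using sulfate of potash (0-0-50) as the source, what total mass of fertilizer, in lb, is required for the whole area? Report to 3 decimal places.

48.070 lb

Product per 1000 ft² = 1.9 / 50% = 3.8 lb.
Total product = 3.8 × 12650 / 1000 = 48.07 lb.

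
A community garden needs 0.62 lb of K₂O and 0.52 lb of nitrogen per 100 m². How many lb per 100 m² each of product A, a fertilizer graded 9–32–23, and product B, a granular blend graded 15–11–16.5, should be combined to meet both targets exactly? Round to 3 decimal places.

0.366 lb product A, 3.247 lb product B

Per-100 m² balance (a = product A, b = product B):
K₂O: 0.23·a + 0.165·b = 0.62
N: 0.09·a + 0.15·b = 0.52
Eliminate b: (row1) − 0.165/0.15·(row2) → 0.131·a = 0.048, so a = 0.366412.
Then b = (0.52 − 0.09·0.366412) / 0.15 = 3.24682.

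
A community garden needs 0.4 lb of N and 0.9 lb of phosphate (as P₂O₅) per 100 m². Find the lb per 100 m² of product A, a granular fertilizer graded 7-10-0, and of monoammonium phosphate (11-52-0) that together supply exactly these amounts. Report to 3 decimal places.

With a, b = lb per 100 m² of product A and monoammonium phosphate:
N: 0.07·a + 0.11·b = 0.4
P₂O₅: 0.1·a + 0.52·b = 0.9
Eliminate a: (row1) − 0.07/0.1·(row2) → -0.254·b = -0.23, so b = 0.905512.
Back-substitute: a = (0.4 − 0.11·0.905512) / 0.07 = 4.29134.

4.291 lb product A, 0.906 lb monoammonium phosphate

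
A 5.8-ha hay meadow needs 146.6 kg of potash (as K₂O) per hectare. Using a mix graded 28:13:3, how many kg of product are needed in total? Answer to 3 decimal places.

28342.667 kg

Product per hectare = 146.6 / 3% = 4886.67 kg.
Total product = 4886.67 × 5.8 = 28342.6667 kg.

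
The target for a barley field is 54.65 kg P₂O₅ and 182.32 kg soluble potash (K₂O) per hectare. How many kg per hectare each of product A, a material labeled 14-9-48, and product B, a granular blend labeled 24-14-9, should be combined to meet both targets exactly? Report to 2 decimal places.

348.67 kg product A, 166.21 kg product B

With a, b = kg per hectare of product A and product B:
P₂O₅: 0.09·a + 0.14·b = 54.65
K₂O: 0.48·a + 0.09·b = 182.32
Eliminate a: (row1) − 0.09/0.48·(row2) → 0.123125·b = 20.465, so b = 166.213.
Back-substitute: a = (54.65 − 0.14·166.213) / 0.09 = 348.668.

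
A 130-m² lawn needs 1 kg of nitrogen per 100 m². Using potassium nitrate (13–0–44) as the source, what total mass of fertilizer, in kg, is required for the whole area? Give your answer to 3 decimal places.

10.000 kg

Product per 100 m² = 1 / 13% = 7.69231 kg.
Total product = 7.69231 × 130 / 100 = 10 kg.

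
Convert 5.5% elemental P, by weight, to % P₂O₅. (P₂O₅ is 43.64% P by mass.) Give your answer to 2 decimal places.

12.60% P₂O₅

%P₂O₅ = 5.5 / 0.4364 = 12.6031%.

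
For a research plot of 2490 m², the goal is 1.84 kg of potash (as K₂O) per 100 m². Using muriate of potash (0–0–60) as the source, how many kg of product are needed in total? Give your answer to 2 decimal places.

Product per 100 m² = 1.84 / 60% = 3.06667 kg.
Total product = 3.06667 × 2490 / 100 = 76.36 kg.

76.36 kg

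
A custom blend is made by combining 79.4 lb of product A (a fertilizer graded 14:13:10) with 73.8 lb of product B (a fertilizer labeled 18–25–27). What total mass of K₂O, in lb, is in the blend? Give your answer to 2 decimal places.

27.87 lb K₂O

K₂O mass = 10%×79.4 + 27%×73.8 = 27.866 lb.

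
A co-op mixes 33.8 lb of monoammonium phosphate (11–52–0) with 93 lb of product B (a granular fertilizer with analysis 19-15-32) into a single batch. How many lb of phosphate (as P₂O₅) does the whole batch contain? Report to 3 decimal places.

P₂O₅ mass = 52%×33.8 + 15%×93 = 31.526 lb.

31.526 lb P₂O₅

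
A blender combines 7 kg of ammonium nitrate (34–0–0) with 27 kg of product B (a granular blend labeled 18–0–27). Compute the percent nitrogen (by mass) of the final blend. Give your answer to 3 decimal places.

21.294% N

Total mass = 7 + 27 = 34 kg.
N mass = 34%×7 + 18%×27 = 7.24 kg.
% N = 7.24 / 34 = 21.2941%.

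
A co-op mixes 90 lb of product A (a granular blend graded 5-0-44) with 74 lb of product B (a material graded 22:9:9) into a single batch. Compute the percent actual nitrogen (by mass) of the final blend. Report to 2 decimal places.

12.67% N

Total mass = 90 + 74 = 164 lb.
N mass = 5%×90 + 22%×74 = 20.78 lb.
% N = 20.78 / 164 = 12.6707%.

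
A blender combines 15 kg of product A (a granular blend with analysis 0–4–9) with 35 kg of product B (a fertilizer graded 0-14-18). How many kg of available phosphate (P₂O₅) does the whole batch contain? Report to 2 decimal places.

P₂O₅ mass = 4%×15 + 14%×35 = 5.5 kg.

5.50 kg P₂O₅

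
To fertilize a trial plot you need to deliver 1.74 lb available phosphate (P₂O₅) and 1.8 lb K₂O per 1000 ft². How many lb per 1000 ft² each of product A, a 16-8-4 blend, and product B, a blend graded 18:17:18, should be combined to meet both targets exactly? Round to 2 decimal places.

0.95 lb product A, 9.79 lb product B

Let a = lb of product A, b = lb of product B (per 1000 ft²).
P₂O₅: 0.08·a + 0.17·b = 1.74
K₂O: 0.04·a + 0.18·b = 1.8
Eliminate b: (row1) − 0.17/0.18·(row2) → 0.0422222·a = 0.04, so a = 0.947368.
Then b = (1.8 − 0.04·0.947368) / 0.18 = 9.78947.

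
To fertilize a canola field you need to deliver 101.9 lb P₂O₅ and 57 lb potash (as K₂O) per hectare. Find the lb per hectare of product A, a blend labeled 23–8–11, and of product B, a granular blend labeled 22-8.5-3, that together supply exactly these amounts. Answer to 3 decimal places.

Let a = lb of product A, b = lb of product B (per hectare).
P₂O₅: 0.08·a + 0.085·b = 101.9
K₂O: 0.11·a + 0.03·b = 57
Eliminate a: (row1) − 0.08/0.11·(row2) → 0.0631818·b = 60.4455, so b = 956.6906.
Back-substitute: a = (101.9 − 0.085·956.6906) / 0.08 = 257.2662.

257.266 lb product A, 956.691 lb product B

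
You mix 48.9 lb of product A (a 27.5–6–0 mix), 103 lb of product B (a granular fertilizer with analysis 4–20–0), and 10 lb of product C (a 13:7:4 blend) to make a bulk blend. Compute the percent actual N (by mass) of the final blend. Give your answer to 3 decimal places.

Total mass = 48.9 + 103 + 10 = 161.9 lb.
N mass = 27.5%×48.9 + 4%×103 + 13%×10 = 18.8675 lb.
% N = 18.8675 / 161.9 = 11.6538%.

11.654% N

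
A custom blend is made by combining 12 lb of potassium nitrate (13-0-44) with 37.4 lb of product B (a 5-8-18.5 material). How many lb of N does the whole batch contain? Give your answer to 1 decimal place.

N mass = 13%×12 + 5%×37.4 = 3.43 lb.

3.4 lb N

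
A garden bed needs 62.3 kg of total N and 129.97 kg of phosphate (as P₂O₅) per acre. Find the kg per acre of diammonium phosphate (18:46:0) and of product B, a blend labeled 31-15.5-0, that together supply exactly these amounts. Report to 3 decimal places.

267.081 kg diammonium phosphate, 45.888 kg product B

With a, b = kg per acre of diammonium phosphate and product B:
N: 0.18·a + 0.31·b = 62.3
P₂O₅: 0.46·a + 0.155·b = 129.97
Eliminate a: (row1) − 0.18/0.46·(row2) → 0.249348·b = 11.4422, so b = 45.8884.
Back-substitute: a = (62.3 − 0.31·45.8884) / 0.18 = 267.0811.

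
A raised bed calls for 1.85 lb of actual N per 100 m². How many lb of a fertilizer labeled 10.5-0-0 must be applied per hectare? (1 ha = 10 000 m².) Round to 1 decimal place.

1761.9 lb of product per hectare

Product per 100 m² = 1.85 / 10.5% = 17.619 lb.
Convert to per hectare: 17.619 × 100 = 1761.905 lb.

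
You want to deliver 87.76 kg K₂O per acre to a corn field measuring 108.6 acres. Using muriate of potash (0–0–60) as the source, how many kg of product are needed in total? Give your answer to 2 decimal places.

15884.56 kg

Product per acre = 87.76 / 60% = 146.267 kg.
Total product = 146.267 × 108.6 = 15884.56 kg.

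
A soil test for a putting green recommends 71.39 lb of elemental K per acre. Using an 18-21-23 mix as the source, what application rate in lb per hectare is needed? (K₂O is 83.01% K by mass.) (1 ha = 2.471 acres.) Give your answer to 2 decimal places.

923.96 lb of product per hectare

As K₂O: 71.39 / 0.8301 = 86.0017 lb per acre.
Product per acre = 86.0017 / 23% = 373.92 lb.
Convert to per hectare: 373.92 × 2.471 = 923.957 lb.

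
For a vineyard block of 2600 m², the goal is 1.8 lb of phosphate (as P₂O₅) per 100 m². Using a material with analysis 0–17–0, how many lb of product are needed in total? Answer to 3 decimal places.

275.294 lb

Product per 100 m² = 1.8 / 17% = 10.5882 lb.
Total product = 10.5882 × 2600 / 100 = 275.2941 lb.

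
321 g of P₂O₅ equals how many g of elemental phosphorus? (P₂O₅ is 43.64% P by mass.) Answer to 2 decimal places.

P = 321 × 0.4364 = 140.084 g.

140.08 g P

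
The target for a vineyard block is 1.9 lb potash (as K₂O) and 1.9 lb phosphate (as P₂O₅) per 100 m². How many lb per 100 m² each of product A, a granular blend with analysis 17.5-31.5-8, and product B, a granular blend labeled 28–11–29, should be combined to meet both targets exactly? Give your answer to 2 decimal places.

Let a = lb of product A, b = lb of product B (per 100 m²).
K₂O: 0.08·a + 0.29·b = 1.9
P₂O₅: 0.315·a + 0.11·b = 1.9
From row1: a = (1.9 − 0.29·b) / 0.08.
Into row2: 0.315·(1.9 − 0.29·b)/0.08 + 0.11·b = 1.9 → b = 5.40884, a = 4.14294.

4.14 lb product A, 5.41 lb product B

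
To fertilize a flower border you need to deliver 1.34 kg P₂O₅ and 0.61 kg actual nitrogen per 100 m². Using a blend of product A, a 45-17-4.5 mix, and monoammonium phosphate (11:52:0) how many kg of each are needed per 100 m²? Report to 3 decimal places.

With a, b = kg per 100 m² of product A and monoammonium phosphate:
P₂O₅: 0.17·a + 0.52·b = 1.34
N: 0.45·a + 0.11·b = 0.61
From row1: a = (1.34 − 0.52·b) / 0.17.
Into row2: 0.45·(1.34 − 0.52·b)/0.17 + 0.11·b = 0.61 → b = 2.31909, a = 0.788667.

0.789 kg product A, 2.319 kg monoammonium phosphate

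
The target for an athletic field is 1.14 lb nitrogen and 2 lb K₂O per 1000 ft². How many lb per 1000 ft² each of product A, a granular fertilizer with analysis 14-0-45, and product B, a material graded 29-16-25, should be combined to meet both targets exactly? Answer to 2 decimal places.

3.09 lb product A, 2.44 lb product B

Per-1000 ft² balance (a = product A, b = product B):
N: 0.14·a + 0.29·b = 1.14
K₂O: 0.45·a + 0.25·b = 2
From row1: a = (1.14 − 0.29·b) / 0.14.
Into row2: 0.45·(1.14 − 0.29·b)/0.14 + 0.25·b = 2 → b = 2.43979, a = 3.08901.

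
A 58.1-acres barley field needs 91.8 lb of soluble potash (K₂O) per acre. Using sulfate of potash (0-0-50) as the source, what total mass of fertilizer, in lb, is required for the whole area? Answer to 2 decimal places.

Product per acre = 91.8 / 50% = 183.6 lb.
Total product = 183.6 × 58.1 = 10667.16 lb.

10667.16 lb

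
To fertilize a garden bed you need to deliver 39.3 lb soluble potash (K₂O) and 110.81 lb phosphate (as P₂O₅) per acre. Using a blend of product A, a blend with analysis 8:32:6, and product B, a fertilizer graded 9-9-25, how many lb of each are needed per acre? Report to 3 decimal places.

With a, b = lb per acre of product A and product B:
K₂O: 0.06·a + 0.25·b = 39.3
P₂O₅: 0.32·a + 0.09·b = 110.81
From row1: a = (39.3 − 0.25·b) / 0.06.
Into row2: 0.32·(39.3 − 0.25·b)/0.06 + 0.09·b = 110.81 → b = 79.4558, a = 323.9343.

323.934 lb product A, 79.456 lb product B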